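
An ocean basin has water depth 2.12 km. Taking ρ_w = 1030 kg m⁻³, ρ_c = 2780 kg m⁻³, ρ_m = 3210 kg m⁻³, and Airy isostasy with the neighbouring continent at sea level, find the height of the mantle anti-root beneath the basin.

Equating mass per unit area of the two columns: replacing crust with seawater at the top is compensated by replacing crust with mantle at the base: d (ρ_c − ρ_w) = a (ρ_m − ρ_c).
a = d (ρ_c − ρ_w)/(ρ_m − ρ_c) = 2.12 km × 1750/430 = 8.63 km.

8.63 km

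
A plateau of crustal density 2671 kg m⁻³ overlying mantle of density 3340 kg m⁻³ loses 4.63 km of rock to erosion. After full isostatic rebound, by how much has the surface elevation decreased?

0.927 km

Rebound u = e ρ_c/ρ_m = 4.63 km × 2671/3340 = 3.703 km.
Net surface drop = e − u = 4.63 km − 3.703 km = e (ρ_m − ρ_c)/ρ_m = 0.927 km.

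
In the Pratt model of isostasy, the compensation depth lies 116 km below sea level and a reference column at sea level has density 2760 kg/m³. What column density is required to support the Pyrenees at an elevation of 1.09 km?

Pratt balance: ρ_ref D = ρ (D + h).
ρ = ρ_ref D/(D + h) = 2760 × 116 km/(116 km + 1.09 km) = 2730 kg/m³.

2730 kg/m³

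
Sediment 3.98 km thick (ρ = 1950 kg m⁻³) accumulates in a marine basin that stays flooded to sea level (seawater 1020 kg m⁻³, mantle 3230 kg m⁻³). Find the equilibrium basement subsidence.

Submarine loading: the sediment displaces seawater, and the subsidence is in turn flooded, so s (ρ_m − ρ_w) = t (ρ_sed − ρ_w).
s = 3.98 km × (1950 − 1020) / (3230 − 1020) = 1.67 km.

1.67 km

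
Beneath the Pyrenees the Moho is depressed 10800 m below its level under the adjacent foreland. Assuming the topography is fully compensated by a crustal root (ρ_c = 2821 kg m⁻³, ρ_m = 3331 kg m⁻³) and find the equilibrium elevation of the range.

Balancing pressure at the compensation depth: ρ_c h = (ρ_m − ρ_c) r.
h = r (ρ_m − ρ_c) / ρ_c = 10800 m × (3331 − 2821) / 2821 = 1950 m.

1950 m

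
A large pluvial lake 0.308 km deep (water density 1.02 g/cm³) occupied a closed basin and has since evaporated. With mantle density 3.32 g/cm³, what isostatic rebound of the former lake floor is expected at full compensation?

u = d ρ_w/ρ_m = 0.308 km × 1.02/3.32 = 0.0946 km.

0.0946 km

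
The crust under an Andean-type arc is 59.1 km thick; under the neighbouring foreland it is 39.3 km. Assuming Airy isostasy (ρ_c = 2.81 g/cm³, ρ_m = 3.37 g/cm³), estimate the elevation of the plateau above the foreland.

3.29 km

Excess crust Δ = 59.1 km − 39.3 km = 19.8 km, split between elevation h and root r with h + r = Δ.
Airy balance ρ_c h = (ρ_m − ρ_c) r gives r = h ρ_c/(ρ_m − ρ_c), so h (1 + ρ_c/(ρ_m − ρ_c)) = Δ, i.e. h = Δ (ρ_m − ρ_c)/ρ_m.
h = 19.8 km × 0.56/3.37 = 3.29 km.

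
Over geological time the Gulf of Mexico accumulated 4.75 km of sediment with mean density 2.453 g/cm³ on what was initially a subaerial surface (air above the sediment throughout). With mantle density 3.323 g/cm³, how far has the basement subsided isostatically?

3.51 km

Subaerial load: s = t ρ_sed / ρ_m = 4.75 km × 2.453/3.323 = 3.51 km.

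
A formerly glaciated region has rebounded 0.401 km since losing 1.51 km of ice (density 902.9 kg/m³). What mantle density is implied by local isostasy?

ρ_m = ρ_ice t / u = 902.9 × 1.51 km/0.401 km = 3400 kg/m³.

3400 kg/m³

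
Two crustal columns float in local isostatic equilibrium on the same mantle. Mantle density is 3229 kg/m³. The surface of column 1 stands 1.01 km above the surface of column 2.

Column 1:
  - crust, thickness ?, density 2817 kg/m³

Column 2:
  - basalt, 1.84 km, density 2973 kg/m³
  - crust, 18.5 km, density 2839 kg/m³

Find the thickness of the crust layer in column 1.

26.6 km

Take the compensation level at the base of the deeper column (depth z_c below the surface of column 1) and equate Σ ρ_i t_i down to z_c; mantle fills any gap and the z_c terms cancel.
Column 1: x×2817 + (z_c − 0 − x)×3229
Column 2: 1.01×0 + 1.84×2973 + 18.5×2839 + (z_c − 1.01 − 20.34)×3229
The z_c×3229 term appears on both sides and cancels. Collect the known terms of each column as K = Σ(ρt)_known − 3229 × (depth of known layers): K_1 = 0 − 3229×0 = 0; K_2 = 57991.82 − 3229×(1.01 + 20.34) = −10947.33.
Balance: K_1 − x×(3229 − 2817) = K_2, so x = (K_1 − K_2)/(3229 − 2817) = 10947.3/412 = 26.6 km.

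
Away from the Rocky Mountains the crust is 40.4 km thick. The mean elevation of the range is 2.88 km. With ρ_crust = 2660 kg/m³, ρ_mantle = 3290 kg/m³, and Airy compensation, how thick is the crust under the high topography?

55.4 km

Root depth r = h ρ_c / (ρ_m − ρ_c) = 2.88 km × 2660 / 630 = 12.16 km.
Total thickness = T + h + r = 40.4 km + 2.88 km + 12.16 km = 55.4 km.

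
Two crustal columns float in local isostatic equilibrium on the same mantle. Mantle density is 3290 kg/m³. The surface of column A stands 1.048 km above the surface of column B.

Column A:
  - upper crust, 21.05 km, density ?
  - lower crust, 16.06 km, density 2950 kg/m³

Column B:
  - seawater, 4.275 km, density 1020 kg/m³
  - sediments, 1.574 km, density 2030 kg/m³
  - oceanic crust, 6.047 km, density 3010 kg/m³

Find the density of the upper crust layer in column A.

2750 kg/m³

Take the compensation level at the base of the deeper column (depth z_c below the surface of column A) and equate Σ ρ_i t_i down to z_c; mantle fills any gap and the z_c terms cancel.
Column A: 21.05×ρ + 16.06×2950 + (z_c − 37.11)×3290
Column B: 1.048×0 + 4.275×1020 + 1.574×2030 + 6.047×3010 + (z_c − 1.048 − 11.896)×3290
The z_c×3290 term appears on both sides and cancels. Collect the known terms of each column as K = Σ(ρt)_known − 3290 × (depth of known layers): K_A = 47377 − 3290×37.11 = −74714.9; K_B = 25757.19 − 3290×(1.048 + 11.896) = −16828.57.
Balance: K_A + 21.05×ρ = K_B, so ρ = (K_B − K_A)/21.05 = 57886.3/21.05 = 2750 kg/m³.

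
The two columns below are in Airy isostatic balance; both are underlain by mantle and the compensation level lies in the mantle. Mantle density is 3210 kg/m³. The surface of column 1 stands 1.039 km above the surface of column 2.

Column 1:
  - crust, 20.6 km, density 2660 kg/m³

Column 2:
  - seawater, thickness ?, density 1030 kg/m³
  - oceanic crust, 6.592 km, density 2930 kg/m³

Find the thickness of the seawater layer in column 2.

2.82 km

Take the compensation level at the base of the deeper column (depth z_c below the surface of column 1) and equate Σ ρ_i t_i down to z_c; mantle fills any gap and the z_c terms cancel.
Column 1: 20.6×2660 + (z_c − 20.6)×3210
Column 2: 1.039×0 + x×1030 + 6.592×2930 + (z_c − 1.039 − 6.592 − x)×3210
The z_c×3210 term appears on both sides and cancels. Collect the known terms of each column as K = Σ(ρt)_known − 3210 × (depth of known layers): K_1 = 54796 − 3210×20.6 = −11330; K_2 = 19314.56 − 3210×(1.039 + 6.592) = −5180.95.
Balance: K_1 = K_2 − x×(3210 − 1030), so x = (K_2 − K_1)/(3210 − 1030) = 6149.05/2180 = 2.82 km.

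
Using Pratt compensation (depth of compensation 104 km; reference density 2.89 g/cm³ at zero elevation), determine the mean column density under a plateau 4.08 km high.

Pratt balance: ρ_ref D = ρ (D + h).
ρ = ρ_ref D/(D + h) = 2.89 × 104 km/(104 km + 4.08 km) = 2.78 g/cm³.

2.78 g/cm³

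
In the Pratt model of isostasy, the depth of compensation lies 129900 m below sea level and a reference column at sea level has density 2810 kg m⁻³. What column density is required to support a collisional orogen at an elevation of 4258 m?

2720 kg m⁻³

Pratt balance: ρ_ref D = ρ (D + h).
ρ = ρ_ref D/(D + h) = 2810 × 129900 m/(129900 m + 4258 m) = 2720 kg m⁻³.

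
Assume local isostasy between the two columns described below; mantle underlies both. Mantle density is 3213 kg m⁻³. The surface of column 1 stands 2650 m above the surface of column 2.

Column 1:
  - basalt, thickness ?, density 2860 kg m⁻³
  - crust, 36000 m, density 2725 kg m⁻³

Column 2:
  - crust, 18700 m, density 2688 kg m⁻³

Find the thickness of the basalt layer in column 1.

Take the compensation level at the base of the deeper column (depth z_c below the surface of column 1) and equate Σ ρ_i t_i down to z_c; mantle fills any gap and the z_c terms cancel.
Column 1: x×2860 + 36000×2725 + (z_c − 36000 − x)×3213
Column 2: 2650×0 + 18700×2688 + (z_c − 2650 − 18700)×3213
The z_c×3213 term appears on both sides and cancels. Collect the known terms of each column as K = Σ(ρt)_known − 3213 × (depth of known layers): K_1 = 98100000 − 3213×36000 = −17568000; K_2 = 50265600 − 3213×(2650 + 18700) = −18331950.
Balance: K_1 − x×(3213 − 2860) = K_2, so x = (K_1 − K_2)/(3213 − 2860) = 763950/353 = 2160 m.

2160 m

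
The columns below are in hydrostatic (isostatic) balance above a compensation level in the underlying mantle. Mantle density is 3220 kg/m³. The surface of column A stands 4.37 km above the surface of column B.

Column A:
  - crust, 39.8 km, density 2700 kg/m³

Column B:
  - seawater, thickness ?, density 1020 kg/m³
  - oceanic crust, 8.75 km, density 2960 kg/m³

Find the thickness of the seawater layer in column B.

1.98 km

Take the compensation level at the base of the deeper column (depth z_c below the surface of column A) and equate Σ ρ_i t_i down to z_c; mantle fills any gap and the z_c terms cancel.
Column A: 39.8×2700 + (z_c − 39.8)×3220
Column B: 4.37×0 + x×1020 + 8.75×2960 + (z_c − 4.37 − 8.75 − x)×3220
The z_c×3220 term appears on both sides and cancels. Collect the known terms of each column as K = Σ(ρt)_known − 3220 × (depth of known layers): K_A = 107460 − 3220×39.8 = −20696; K_B = 25900 − 3220×(4.37 + 8.75) = −16346.4.
Balance: K_A = K_B − x×(3220 − 1020), so x = (K_B − K_A)/(3220 − 1020) = 4349.6/2200 = 1.98 km.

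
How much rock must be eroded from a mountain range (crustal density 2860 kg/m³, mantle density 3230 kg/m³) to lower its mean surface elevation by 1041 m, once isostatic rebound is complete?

Net drop Δ = e − u = e − e ρ_c/ρ_m = e (ρ_m − ρ_c)/ρ_m.
e = Δ ρ_m/(ρ_m − ρ_c) = 1041 m × 3230/370 = 9090 m.

9090 m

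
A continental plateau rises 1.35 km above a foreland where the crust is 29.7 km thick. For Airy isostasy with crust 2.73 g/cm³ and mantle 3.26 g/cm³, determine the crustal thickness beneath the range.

38 km

Root depth r = h ρ_c / (ρ_m − ρ_c) = 1.35 km × 2.73 / 0.53 = 6.954 km.
Total thickness = T + h + r = 29.7 km + 1.35 km + 6.954 km = 38 km.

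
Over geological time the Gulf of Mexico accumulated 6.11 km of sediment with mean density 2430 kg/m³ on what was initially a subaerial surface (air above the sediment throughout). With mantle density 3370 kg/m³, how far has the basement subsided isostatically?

Subaerial load: s = t ρ_sed / ρ_m = 6.11 km × 2430/3370 = 4.41 km.

4.41 km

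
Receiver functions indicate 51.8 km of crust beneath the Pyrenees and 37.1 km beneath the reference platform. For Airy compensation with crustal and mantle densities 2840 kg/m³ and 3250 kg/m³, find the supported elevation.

Excess crust Δ = 51.8 km − 37.1 km = 14.7 km, split between elevation h and root r with h + r = Δ.
Airy balance ρ_c h = (ρ_m − ρ_c) r gives r = h ρ_c/(ρ_m − ρ_c), so h (1 + ρ_c/(ρ_m − ρ_c)) = Δ, i.e. h = Δ (ρ_m − ρ_c)/ρ_m.
h = 14.7 km × 410/3250 = 1.85 km.

1.85 km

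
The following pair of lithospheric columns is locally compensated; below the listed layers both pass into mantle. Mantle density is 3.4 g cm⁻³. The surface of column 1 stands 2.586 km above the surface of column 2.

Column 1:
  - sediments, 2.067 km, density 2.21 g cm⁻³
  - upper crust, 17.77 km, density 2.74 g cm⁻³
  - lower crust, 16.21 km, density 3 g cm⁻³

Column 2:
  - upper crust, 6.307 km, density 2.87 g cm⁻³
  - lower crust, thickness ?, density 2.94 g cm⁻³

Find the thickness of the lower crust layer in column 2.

18.6 km

Take the compensation level at the base of the deeper column (depth z_c below the surface of column 1) and equate Σ ρ_i t_i down to z_c; mantle fills any gap and the z_c terms cancel.
Column 1: 2.067×2.21 + 17.77×2.74 + 16.21×3 + (z_c − 36.047)×3.4
Column 2: 2.586×0 + 6.307×2.87 + x×2.94 + (z_c − 2.586 − 6.307 − x)×3.4
The z_c×3.4 term appears on both sides and cancels. Collect the known terms of each column as K = Σ(ρt)_known − 3.4 × (depth of known layers): K_1 = 101.88787 − 3.4×36.047 = −20.67193; K_2 = 18.10109 − 3.4×(2.586 + 6.307) = −12.13511.
Balance: K_1 = K_2 − x×(3.4 − 2.94), so x = (K_2 − K_1)/(3.4 − 2.94) = 8.53682/0.46 = 18.6 km.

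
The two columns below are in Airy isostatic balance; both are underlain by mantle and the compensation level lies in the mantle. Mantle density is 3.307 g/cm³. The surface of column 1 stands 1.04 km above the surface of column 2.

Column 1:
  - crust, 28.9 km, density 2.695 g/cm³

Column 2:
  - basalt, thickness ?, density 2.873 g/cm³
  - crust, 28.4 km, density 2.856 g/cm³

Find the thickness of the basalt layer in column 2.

Take the compensation level at the base of the deeper column (depth z_c below the surface of column 1) and equate Σ ρ_i t_i down to z_c; mantle fills any gap and the z_c terms cancel.
Column 1: 28.9×2.695 + (z_c − 28.9)×3.307
Column 2: 1.04×0 + x×2.873 + 28.4×2.856 + (z_c − 1.04 − 28.4 − x)×3.307
The z_c×3.307 term appears on both sides and cancels. Collect the known terms of each column as K = Σ(ρt)_known − 3.307 × (depth of known layers): K_1 = 77.8855 − 3.307×28.9 = −17.6868; K_2 = 81.1104 − 3.307×(1.04 + 28.4) = −16.24768.
Balance: K_1 = K_2 − x×(3.307 − 2.873), so x = (K_2 − K_1)/(3.307 − 2.873) = 1.43912/0.434 = 3.32 km.

3.32 km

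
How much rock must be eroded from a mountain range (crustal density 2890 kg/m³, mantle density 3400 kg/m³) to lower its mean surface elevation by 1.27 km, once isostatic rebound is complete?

8.47 km

Net drop Δ = e − u = e − e ρ_c/ρ_m = e (ρ_m − ρ_c)/ρ_m.
e = Δ ρ_m/(ρ_m − ρ_c) = 1.27 km × 3400/510 = 8.47 km.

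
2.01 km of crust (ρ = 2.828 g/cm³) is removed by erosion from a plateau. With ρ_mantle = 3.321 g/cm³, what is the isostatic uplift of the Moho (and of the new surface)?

Unloading: uplift u = e ρ_c/ρ_m = 2.01 km × 2.828/3.321 = 1.71 km.

1.71 km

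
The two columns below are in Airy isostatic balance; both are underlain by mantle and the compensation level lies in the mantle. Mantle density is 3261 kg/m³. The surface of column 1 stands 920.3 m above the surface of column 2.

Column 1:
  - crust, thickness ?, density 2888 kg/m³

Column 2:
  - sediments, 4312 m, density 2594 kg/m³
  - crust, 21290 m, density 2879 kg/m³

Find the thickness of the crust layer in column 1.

37600 m

Take the compensation level at the base of the deeper column (depth z_c below the surface of column 1) and equate Σ ρ_i t_i down to z_c; mantle fills any gap and the z_c terms cancel.
Column 1: x×2888 + (z_c − 0 − x)×3261
Column 2: 920.3×0 + 4312×2594 + 21290×2879 + (z_c − 920.3 − 25602)×3261
The z_c×3261 term appears on both sides and cancels. Collect the known terms of each column as K = Σ(ρt)_known − 3261 × (depth of known layers): K_1 = 0 − 3261×0 = 0; K_2 = 72479238 − 3261×(920.3 + 25602) = −14009982.3.
Balance: K_1 − x×(3261 − 2888) = K_2, so x = (K_1 − K_2)/(3261 − 2888) = 14010000/373 = 37600 m.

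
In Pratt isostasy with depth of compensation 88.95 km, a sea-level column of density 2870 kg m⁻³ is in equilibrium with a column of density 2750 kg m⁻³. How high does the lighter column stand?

3.88 km

ρ_ref D = ρ (D + h) → h = D (ρ_ref − ρ)/ρ.
h = 88.95 km × (2870 − 2750)/2750 = 3.88 km.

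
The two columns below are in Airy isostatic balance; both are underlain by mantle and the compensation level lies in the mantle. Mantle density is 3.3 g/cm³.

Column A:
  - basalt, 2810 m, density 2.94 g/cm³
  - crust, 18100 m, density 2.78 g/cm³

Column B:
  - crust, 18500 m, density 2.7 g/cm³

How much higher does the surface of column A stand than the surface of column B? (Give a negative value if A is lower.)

For any compensation level in the mantle, the mantle terms cancel and isostasy reduces to e = (Σt_A − Σt_B) − (Σ(ρt)_A − Σ(ρt)_B) / ρ_m.
Σt_A = 20910 m; Σt_B = 18500 m; Σ(ρt)_A = 58579.4; Σ(ρt)_B = 49950 (in m·g/cm³).
e = (20910 − 18500) − (58579.4 − 49950) / 3.3 = −205 m.

−205 m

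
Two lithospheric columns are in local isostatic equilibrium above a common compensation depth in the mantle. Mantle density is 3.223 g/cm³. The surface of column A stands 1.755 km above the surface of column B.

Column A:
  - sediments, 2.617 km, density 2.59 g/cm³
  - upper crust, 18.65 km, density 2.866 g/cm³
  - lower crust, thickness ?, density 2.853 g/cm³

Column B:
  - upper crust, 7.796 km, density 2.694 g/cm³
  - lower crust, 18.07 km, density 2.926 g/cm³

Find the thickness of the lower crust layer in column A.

18.5 km

Take the compensation level at the base of the deeper column (depth z_c below the surface of column A) and equate Σ ρ_i t_i down to z_c; mantle fills any gap and the z_c terms cancel.
Column A: 2.617×2.59 + 18.65×2.866 + x×2.853 + (z_c − 21.267 − x)×3.223
Column B: 1.755×0 + 7.796×2.694 + 18.07×2.926 + (z_c − 1.755 − 25.866)×3.223
The z_c×3.223 term appears on both sides and cancels. Collect the known terms of each column as K = Σ(ρt)_known − 3.223 × (depth of known layers): K_A = 60.22893 − 3.223×21.267 = −8.314611; K_B = 73.875244 − 3.223×(1.755 + 25.866) = −15.147239.
Balance: K_A − x×(3.223 − 2.853) = K_B, so x = (K_A − K_B)/(3.223 − 2.853) = 6.83263/0.37 = 18.5 km.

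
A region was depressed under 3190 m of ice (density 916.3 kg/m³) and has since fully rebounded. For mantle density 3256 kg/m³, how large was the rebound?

898 m

Removing the load lets mantle flow back in; uplift u satisfies ρ_ice t = ρ_m u.
u = t ρ_ice/ρ_m = 3190 m × 916.3/3256 = 898 m.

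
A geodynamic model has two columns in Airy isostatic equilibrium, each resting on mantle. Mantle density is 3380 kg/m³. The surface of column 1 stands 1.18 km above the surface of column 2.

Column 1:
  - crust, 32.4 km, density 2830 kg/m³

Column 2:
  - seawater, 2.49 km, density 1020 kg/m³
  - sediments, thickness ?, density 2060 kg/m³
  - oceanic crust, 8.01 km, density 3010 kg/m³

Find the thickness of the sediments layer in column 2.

3.78 km

Take the compensation level at the base of the deeper column (depth z_c below the surface of column 1) and equate Σ ρ_i t_i down to z_c; mantle fills any gap and the z_c terms cancel.
Column 1: 32.4×2830 + (z_c − 32.4)×3380
Column 2: 1.18×0 + 2.49×1020 + x×2060 + 8.01×3010 + (z_c − 1.18 − 10.5 − x)×3380
The z_c×3380 term appears on both sides and cancels. Collect the known terms of each column as K = Σ(ρt)_known − 3380 × (depth of known layers): K_1 = 91692 − 3380×32.4 = −17820; K_2 = 26649.9 − 3380×(1.18 + 10.5) = −12828.5.
Balance: K_1 = K_2 − x×(3380 − 2060), so x = (K_2 − K_1)/(3380 − 2060) = 4991.5/1320 = 3.78 km.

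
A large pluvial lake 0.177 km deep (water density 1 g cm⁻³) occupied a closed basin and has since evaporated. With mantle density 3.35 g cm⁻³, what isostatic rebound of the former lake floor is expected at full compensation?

u = d ρ_w/ρ_m = 0.177 km × 1/3.35 = 0.0528 km.

0.0528 km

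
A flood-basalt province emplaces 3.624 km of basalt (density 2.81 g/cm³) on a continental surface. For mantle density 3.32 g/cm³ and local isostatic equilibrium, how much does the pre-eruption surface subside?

3.07 km

Subaerial loading: s = t ρ_load / ρ_m.
s = 3.624 km × 2.81/3.32 = 3.07 km.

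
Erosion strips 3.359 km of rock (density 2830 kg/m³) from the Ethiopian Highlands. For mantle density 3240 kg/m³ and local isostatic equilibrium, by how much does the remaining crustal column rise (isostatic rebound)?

Unloading: uplift u = e ρ_c/ρ_m = 3.359 km × 2830/3240 = 2.93 km.

2.93 km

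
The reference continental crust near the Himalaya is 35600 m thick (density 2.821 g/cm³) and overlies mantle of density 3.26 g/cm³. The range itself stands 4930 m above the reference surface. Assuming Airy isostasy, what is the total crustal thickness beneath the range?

72200 m

Root depth r = h ρ_c / (ρ_m − ρ_c) = 4930 m × 2.821 / 0.439 = 31680 m.
Total thickness = T + h + r = 35600 m + 4930 m + 31680 m = 72200 m.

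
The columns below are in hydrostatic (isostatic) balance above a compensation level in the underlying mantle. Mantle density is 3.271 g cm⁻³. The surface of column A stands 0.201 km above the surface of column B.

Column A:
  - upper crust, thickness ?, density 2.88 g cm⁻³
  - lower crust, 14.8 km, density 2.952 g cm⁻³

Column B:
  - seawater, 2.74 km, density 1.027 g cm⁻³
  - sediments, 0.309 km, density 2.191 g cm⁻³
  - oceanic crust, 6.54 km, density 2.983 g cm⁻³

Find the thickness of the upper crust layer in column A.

Take the compensation level at the base of the deeper column (depth z_c below the surface of column A) and equate Σ ρ_i t_i down to z_c; mantle fills any gap and the z_c terms cancel.
Column A: x×2.88 + 14.8×2.952 + (z_c − 14.8 − x)×3.271
Column B: 0.201×0 + 2.74×1.027 + 0.309×2.191 + 6.54×2.983 + (z_c − 0.201 − 9.589)×3.271
The z_c×3.271 term appears on both sides and cancels. Collect the known terms of each column as K = Σ(ρt)_known − 3.271 × (depth of known layers): K_A = 43.6896 − 3.271×14.8 = −4.7212; K_B = 22.999819 − 3.271×(0.201 + 9.589) = −9.023271.
Balance: K_A − x×(3.271 − 2.88) = K_B, so x = (K_A − K_B)/(3.271 − 2.88) = 4.30207/0.391 = 11 km.

11 km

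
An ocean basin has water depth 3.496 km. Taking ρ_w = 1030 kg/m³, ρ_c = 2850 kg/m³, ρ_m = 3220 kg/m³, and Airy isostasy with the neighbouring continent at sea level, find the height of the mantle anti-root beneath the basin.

In Airy isostatic equilibrium: replacing crust with seawater at the top is compensated by replacing crust with mantle at the base: d (ρ_c − ρ_w) = a (ρ_m − ρ_c).
a = d (ρ_c − ρ_w)/(ρ_m − ρ_c) = 3.496 km × 1820/370 = 17.2 km.

17.2 km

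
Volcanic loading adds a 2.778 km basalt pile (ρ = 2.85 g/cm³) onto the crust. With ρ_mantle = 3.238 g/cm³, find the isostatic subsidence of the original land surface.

2.45 km

Subaerial loading: s = t ρ_load / ρ_m.
s = 2.778 km × 2.85/3.238 = 2.45 km.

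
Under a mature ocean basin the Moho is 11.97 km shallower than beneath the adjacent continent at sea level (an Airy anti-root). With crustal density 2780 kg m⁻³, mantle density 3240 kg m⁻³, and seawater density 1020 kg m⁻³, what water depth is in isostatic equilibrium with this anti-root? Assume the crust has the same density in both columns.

Replacing a thickness d of crust by seawater at the top must be balanced by replacing crust with mantle at the base: d (ρ_c − ρ_w) = a (ρ_m − ρ_c).
d = a (ρ_m − ρ_c)/(ρ_c − ρ_w) = 11.97 km × 460/1760 = 3.13 km.

3.13 km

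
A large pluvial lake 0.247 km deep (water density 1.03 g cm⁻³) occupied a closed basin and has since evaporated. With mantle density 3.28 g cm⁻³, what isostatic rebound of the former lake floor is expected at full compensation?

u = d ρ_w/ρ_m = 0.247 km × 1.03/3.28 = 0.0776 km.

0.0776 km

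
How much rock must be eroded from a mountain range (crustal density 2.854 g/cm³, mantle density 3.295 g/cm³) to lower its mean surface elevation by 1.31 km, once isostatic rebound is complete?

9.79 km

Net drop Δ = e − u = e − e ρ_c/ρ_m = e (ρ_m − ρ_c)/ρ_m.
e = Δ ρ_m/(ρ_m − ρ_c) = 1.31 km × 3.295/0.441 = 9.79 km.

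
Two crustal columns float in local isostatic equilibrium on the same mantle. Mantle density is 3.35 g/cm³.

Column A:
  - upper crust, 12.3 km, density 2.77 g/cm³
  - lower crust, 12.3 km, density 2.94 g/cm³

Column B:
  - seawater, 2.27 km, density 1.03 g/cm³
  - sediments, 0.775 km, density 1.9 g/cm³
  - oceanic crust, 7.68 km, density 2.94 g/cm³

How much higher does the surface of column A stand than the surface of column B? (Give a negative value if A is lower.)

For any compensation level in the mantle, the mantle terms cancel and isostasy reduces to e = (Σt_A − Σt_B) − (Σ(ρt)_A − Σ(ρt)_B) / ρ_m.
Σt_A = 24.6 km; Σt_B = 10.725 km; Σ(ρt)_A = 70.233; Σ(ρt)_B = 26.3898 (in km·g/cm³).
e = (24.6 − 10.725) − (70.233 − 26.3898) / 3.35 = 0.787 km.

0.787 km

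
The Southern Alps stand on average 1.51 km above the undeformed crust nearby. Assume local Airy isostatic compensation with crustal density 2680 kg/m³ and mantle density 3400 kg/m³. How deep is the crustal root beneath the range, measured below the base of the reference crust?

By Archimedes' principle applied to the lithosphere: the weight of the topography is balanced by the buoyancy of the root, ρ_c h = (ρ_m − ρ_c) r.
r = h · ρ_c / (ρ_m − ρ_c) = 1.51 km × 2680 / (3400 − 2680) = 5.62 km.

5.62 km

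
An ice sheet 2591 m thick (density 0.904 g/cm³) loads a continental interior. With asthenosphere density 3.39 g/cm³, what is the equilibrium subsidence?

For local isostatic compensation: the ice load ρ_ice t is balanced by mantle displaced below, ρ_m s.
s = t ρ_ice / ρ_m = 2591 m × 0.904/3.39 = 691 m.

691 m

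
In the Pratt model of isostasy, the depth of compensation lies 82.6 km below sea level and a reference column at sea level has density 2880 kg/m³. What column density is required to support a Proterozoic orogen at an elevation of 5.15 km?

2710 kg/m³

Pratt balance: ρ_ref D = ρ (D + h).
ρ = ρ_ref D/(D + h) = 2880 × 82.6 km/(82.6 km + 5.15 km) = 2710 kg/m³.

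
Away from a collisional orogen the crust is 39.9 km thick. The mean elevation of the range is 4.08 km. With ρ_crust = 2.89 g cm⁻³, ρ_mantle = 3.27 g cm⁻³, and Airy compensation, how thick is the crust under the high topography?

Root depth r = h ρ_c / (ρ_m − ρ_c) = 4.08 km × 2.89 / 0.38 = 31.03 km.
Total thickness = T + h + r = 39.9 km + 4.08 km + 31.03 km = 75 km.

75 km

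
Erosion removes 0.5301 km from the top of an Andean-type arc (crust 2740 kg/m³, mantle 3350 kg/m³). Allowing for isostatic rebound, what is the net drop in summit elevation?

Rebound u = e ρ_c/ρ_m = 0.5301 km × 2740/3350 = 0.4336 km.
Net surface drop = e − u = 0.5301 km − 0.4336 km = e (ρ_m − ρ_c)/ρ_m = 0.0965 km.

0.0965 km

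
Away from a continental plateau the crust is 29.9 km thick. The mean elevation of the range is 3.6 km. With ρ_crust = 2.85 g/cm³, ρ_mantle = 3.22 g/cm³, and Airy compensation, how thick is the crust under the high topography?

Root depth r = h ρ_c / (ρ_m − ρ_c) = 3.6 km × 2.85 / 0.37 = 27.73 km.
Total thickness = T + h + r = 29.9 km + 3.6 km + 27.73 km = 61.2 km.

61.2 km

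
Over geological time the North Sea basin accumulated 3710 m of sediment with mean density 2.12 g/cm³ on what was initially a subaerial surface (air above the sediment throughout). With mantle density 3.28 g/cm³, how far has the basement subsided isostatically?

2400 m

Subaerial load: s = t ρ_sed / ρ_m = 3710 m × 2.12/3.28 = 2400 m.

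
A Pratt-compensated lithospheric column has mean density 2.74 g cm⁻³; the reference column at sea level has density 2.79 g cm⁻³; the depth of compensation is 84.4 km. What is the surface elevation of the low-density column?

ρ_ref D = ρ (D + h) → h = D (ρ_ref − ρ)/ρ.
h = 84.4 km × (2.79 − 2.74)/2.74 = 1.54 km.

1.54 km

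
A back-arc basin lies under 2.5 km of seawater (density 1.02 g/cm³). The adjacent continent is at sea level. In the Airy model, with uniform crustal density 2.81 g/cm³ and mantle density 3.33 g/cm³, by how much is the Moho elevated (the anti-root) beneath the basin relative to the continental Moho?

Balancing pressure at the compensation depth: replacing crust with seawater at the top is compensated by replacing crust with mantle at the base: d (ρ_c − ρ_w) = a (ρ_m − ρ_c).
a = d (ρ_c − ρ_w)/(ρ_m − ρ_c) = 2.5 km × 1.79/0.52 = 8.61 km.

8.61 km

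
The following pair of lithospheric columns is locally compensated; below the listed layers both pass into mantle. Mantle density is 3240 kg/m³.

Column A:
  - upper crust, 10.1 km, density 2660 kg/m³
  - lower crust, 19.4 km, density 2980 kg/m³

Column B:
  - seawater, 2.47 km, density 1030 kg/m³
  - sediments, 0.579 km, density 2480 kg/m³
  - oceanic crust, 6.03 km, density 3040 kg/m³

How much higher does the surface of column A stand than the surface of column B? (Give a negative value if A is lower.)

1.17 km

For any compensation level in the mantle, the mantle terms cancel and isostasy reduces to e = (Σt_A − Σt_B) − (Σ(ρt)_A − Σ(ρt)_B) / ρ_m.
Σt_A = 29.5 km; Σt_B = 9.079 km; Σ(ρt)_A = 84678; Σ(ρt)_B = 22311.22 (in km·kg/m³).
e = (29.5 − 9.079) − (84678 − 22311.22) / 3240 = 1.17 km.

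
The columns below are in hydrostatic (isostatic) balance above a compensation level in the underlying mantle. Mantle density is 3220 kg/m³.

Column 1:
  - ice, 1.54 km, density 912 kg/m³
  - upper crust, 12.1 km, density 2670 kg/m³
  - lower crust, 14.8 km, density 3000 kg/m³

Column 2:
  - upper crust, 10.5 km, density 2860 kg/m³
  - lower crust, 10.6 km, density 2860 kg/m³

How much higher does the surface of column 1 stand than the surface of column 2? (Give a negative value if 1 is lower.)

1.82 km

For any compensation level in the mantle, the mantle terms cancel and isostasy reduces to e = (Σt_1 − Σt_2) − (Σ(ρt)_1 − Σ(ρt)_2) / ρ_m.
Σt_1 = 28.44 km; Σt_2 = 21.1 km; Σ(ρt)_1 = 78111.48; Σ(ρt)_2 = 60346 (in km·kg/m³).
e = (28.44 − 21.1) − (78111.48 − 60346) / 3220 = 1.82 km.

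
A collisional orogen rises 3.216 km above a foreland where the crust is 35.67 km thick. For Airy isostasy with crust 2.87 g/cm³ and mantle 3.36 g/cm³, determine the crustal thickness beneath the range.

57.7 km

Root depth r = h ρ_c / (ρ_m − ρ_c) = 3.216 km × 2.87 / 0.49 = 18.84 km.
Total thickness = T + h + r = 35.67 km + 3.216 km + 18.84 km = 57.7 km.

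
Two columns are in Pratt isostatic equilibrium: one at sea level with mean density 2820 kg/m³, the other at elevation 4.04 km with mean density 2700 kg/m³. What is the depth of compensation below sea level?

90.9 km

ρ_ref D = ρ (D + h) → D (ρ_ref − ρ) = ρ h.
D = ρ h/(ρ_ref − ρ) = 2700 × 4.04 km/(2820 − 2700) = 90.9 km.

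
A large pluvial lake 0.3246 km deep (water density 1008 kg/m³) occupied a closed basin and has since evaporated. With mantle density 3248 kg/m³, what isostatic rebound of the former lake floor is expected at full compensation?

0.101 km

u = d ρ_w/ρ_m = 0.3246 km × 1008/3248 = 0.101 km.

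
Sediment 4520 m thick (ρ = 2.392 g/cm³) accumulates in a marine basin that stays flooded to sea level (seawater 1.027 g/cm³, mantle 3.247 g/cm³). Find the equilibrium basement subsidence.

2780 m

Submarine loading: the sediment displaces seawater, and the subsidence is in turn flooded, so s (ρ_m − ρ_w) = t (ρ_sed − ρ_w).
s = 4520 m × (2.392 − 1.027) / (3.247 − 1.027) = 2780 m.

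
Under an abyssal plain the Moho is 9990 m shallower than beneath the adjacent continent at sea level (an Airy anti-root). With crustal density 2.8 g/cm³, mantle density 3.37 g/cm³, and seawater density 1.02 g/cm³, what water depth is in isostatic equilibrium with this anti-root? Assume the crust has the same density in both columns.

Replacing a thickness d of crust by seawater at the top must be balanced by replacing crust with mantle at the base: d (ρ_c − ρ_w) = a (ρ_m − ρ_c).
d = a (ρ_m − ρ_c)/(ρ_c − ρ_w) = 9990 m × 0.57/1.78 = 3200 m.

3200 m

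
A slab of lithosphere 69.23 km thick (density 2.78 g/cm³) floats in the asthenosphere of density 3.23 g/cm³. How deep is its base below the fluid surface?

Draft d = t ρ_obj/ρ_fluid = 69.23 km × 2.78/3.23 = 59.6 km.

59.6 km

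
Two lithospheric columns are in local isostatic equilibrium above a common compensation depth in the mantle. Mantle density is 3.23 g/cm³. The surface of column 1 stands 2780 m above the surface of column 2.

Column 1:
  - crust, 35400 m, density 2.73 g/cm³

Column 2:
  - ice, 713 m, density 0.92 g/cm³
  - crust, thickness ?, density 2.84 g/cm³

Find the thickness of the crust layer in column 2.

Take the compensation level at the base of the deeper column (depth z_c below the surface of column 1) and equate Σ ρ_i t_i down to z_c; mantle fills any gap and the z_c terms cancel.
Column 1: 35400×2.73 + (z_c − 35400)×3.23
Column 2: 2780×0 + 713×0.92 + x×2.84 + (z_c − 2780 − 713 − x)×3.23
The z_c×3.23 term appears on both sides and cancels. Collect the known terms of each column as K = Σ(ρt)_known − 3.23 × (depth of known layers): K_1 = 96642 − 3.23×35400 = −17700; K_2 = 655.96 − 3.23×(2780 + 713) = −10626.43.
Balance: K_1 = K_2 − x×(3.23 − 2.84), so x = (K_2 − K_1)/(3.23 − 2.84) = 7073.57/0.39 = 18100 m.

18100 m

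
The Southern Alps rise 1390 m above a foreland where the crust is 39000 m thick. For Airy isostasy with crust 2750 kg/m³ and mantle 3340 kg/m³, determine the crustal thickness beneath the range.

46900 m

Root depth r = h ρ_c / (ρ_m − ρ_c) = 1390 m × 2750 / 590 = 6479 m.
Total thickness = T + h + r = 39000 m + 1390 m + 6479 m = 46900 m.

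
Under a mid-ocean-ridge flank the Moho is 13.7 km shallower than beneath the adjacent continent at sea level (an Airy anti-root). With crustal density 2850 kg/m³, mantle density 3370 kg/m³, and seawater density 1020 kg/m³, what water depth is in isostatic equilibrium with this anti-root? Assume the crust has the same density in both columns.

Replacing a thickness d of crust by seawater at the top must be balanced by replacing crust with mantle at the base: d (ρ_c − ρ_w) = a (ρ_m − ρ_c).
d = a (ρ_m − ρ_c)/(ρ_c − ρ_w) = 13.7 km × 520/1830 = 3.89 km.

3.89 km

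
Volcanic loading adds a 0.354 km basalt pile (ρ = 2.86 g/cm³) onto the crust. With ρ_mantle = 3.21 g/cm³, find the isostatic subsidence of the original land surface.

0.315 km

Subaerial loading: s = t ρ_load / ρ_m.
s = 0.354 km × 2.86/3.21 = 0.315 km.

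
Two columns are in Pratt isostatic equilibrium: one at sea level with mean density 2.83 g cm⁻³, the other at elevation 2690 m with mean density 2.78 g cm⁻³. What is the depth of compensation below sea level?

150000 m

ρ_ref D = ρ (D + h) → D (ρ_ref − ρ) = ρ h.
D = ρ h/(ρ_ref − ρ) = 2.78 × 2690 m/(2.83 − 2.78) = 150000 m.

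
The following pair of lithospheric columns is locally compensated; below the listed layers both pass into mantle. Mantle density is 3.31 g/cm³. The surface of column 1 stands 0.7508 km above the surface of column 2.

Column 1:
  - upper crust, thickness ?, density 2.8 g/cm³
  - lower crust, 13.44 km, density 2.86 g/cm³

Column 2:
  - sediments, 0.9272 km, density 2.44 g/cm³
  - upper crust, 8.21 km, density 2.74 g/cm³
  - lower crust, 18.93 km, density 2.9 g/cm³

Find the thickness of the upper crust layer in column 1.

Take the compensation level at the base of the deeper column (depth z_c below the surface of column 1) and equate Σ ρ_i t_i down to z_c; mantle fills any gap and the z_c terms cancel.
Column 1: x×2.8 + 13.44×2.86 + (z_c − 13.44 − x)×3.31
Column 2: 0.7508×0 + 0.9272×2.44 + 8.21×2.74 + 18.93×2.9 + (z_c − 0.7508 − 28.0672)×3.31
The z_c×3.31 term appears on both sides and cancels. Collect the known terms of each column as K = Σ(ρt)_known − 3.31 × (depth of known layers): K_1 = 38.4384 − 3.31×13.44 = −6.048; K_2 = 79.654768 − 3.31×(0.7508 + 28.0672) = −15.732812.
Balance: K_1 − x×(3.31 − 2.8) = K_2, so x = (K_1 − K_2)/(3.31 − 2.8) = 9.68481/0.51 = 19 km.

19 km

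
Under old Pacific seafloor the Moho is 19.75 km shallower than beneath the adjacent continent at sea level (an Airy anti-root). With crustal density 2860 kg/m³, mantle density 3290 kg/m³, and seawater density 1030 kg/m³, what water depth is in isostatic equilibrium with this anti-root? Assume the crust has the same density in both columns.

4.64 km

Replacing a thickness d of crust by seawater at the top must be balanced by replacing crust with mantle at the base: d (ρ_c − ρ_w) = a (ρ_m − ρ_c).
d = a (ρ_m − ρ_c)/(ρ_c − ρ_w) = 19.75 km × 430/1830 = 4.64 km.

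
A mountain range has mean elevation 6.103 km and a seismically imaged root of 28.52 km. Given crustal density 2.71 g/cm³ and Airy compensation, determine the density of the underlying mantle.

3.29 g/cm³

Airy balance: ρ_c h = (ρ_m − ρ_c) r → ρ_m = ρ_c (1 + h/r).
ρ_m = 2.71 × (1 + 6.103 km/28.52 km) = 3.29 g/cm³.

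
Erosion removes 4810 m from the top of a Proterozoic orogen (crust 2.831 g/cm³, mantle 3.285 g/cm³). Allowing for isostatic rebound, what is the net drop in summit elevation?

665 m

Rebound u = e ρ_c/ρ_m = 4810 m × 2.831/3.285 = 4145 m.
Net surface drop = e − u = 4810 m − 4145 m = e (ρ_m − ρ_c)/ρ_m = 665 m.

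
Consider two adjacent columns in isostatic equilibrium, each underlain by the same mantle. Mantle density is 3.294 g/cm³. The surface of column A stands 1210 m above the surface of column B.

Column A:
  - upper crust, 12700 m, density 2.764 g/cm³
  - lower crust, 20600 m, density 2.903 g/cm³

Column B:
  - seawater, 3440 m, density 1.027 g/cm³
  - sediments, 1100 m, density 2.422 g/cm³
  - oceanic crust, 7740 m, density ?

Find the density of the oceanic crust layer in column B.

Take the compensation level at the base of the deeper column (depth z_c below the surface of column A) and equate Σ ρ_i t_i down to z_c; mantle fills any gap and the z_c terms cancel.
Column A: 12700×2.764 + 20600×2.903 + (z_c − 33300)×3.294
Column B: 1210×0 + 3440×1.027 + 1100×2.422 + 7740×ρ + (z_c − 1210 − 12280)×3.294
The z_c×3.294 term appears on both sides and cancels. Collect the known terms of each column as K = Σ(ρt)_known − 3.294 × (depth of known layers): K_A = 94904.6 − 3.294×33300 = −14785.6; K_B = 6197.08 − 3.294×(1210 + 12280) = −38238.98.
Balance: K_A = K_B + 7740×ρ, so ρ = (K_A − K_B)/7740 = 23453.4/7740 = 3.03 g/cm³.

3.03 g/cm³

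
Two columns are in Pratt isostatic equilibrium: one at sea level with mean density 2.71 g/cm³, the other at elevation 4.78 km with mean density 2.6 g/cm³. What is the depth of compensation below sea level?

ρ_ref D = ρ (D + h) → D (ρ_ref − ρ) = ρ h.
D = ρ h/(ρ_ref − ρ) = 2.6 × 4.78 km/(2.71 − 2.6) = 113 km.

113 km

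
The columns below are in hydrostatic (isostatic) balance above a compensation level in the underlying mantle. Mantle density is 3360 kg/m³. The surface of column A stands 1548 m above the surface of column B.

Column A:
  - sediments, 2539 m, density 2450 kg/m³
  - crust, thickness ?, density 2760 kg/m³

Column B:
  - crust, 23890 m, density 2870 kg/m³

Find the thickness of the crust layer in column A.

Take the compensation level at the base of the deeper column (depth z_c below the surface of column A) and equate Σ ρ_i t_i down to z_c; mantle fills any gap and the z_c terms cancel.
Column A: 2539×2450 + x×2760 + (z_c − 2539 − x)×3360
Column B: 1548×0 + 23890×2870 + (z_c − 1548 − 23890)×3360
The z_c×3360 term appears on both sides and cancels. Collect the known terms of each column as K = Σ(ρt)_known − 3360 × (depth of known layers): K_A = 6220550 − 3360×2539 = −2310490; K_B = 68564300 − 3360×(1548 + 23890) = −16907380.
Balance: K_A − x×(3360 − 2760) = K_B, so x = (K_A − K_B)/(3360 − 2760) = 14596900/600 = 24300 m.

24300 m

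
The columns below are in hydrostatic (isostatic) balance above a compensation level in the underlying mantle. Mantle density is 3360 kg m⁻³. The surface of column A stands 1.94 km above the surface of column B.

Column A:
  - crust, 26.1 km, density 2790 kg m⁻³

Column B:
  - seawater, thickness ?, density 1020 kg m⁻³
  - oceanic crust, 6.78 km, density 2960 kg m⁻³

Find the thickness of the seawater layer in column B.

2.41 km

Take the compensation level at the base of the deeper column (depth z_c below the surface of column A) and equate Σ ρ_i t_i down to z_c; mantle fills any gap and the z_c terms cancel.
Column A: 26.1×2790 + (z_c − 26.1)×3360
Column B: 1.94×0 + x×1020 + 6.78×2960 + (z_c − 1.94 − 6.78 − x)×3360
The z_c×3360 term appears on both sides and cancels. Collect the known terms of each column as K = Σ(ρt)_known − 3360 × (depth of known layers): K_A = 72819 − 3360×26.1 = −14877; K_B = 20068.8 − 3360×(1.94 + 6.78) = −9230.4.
Balance: K_A = K_B − x×(3360 − 1020), so x = (K_B − K_A)/(3360 − 1020) = 5646.6/2340 = 2.41 km.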